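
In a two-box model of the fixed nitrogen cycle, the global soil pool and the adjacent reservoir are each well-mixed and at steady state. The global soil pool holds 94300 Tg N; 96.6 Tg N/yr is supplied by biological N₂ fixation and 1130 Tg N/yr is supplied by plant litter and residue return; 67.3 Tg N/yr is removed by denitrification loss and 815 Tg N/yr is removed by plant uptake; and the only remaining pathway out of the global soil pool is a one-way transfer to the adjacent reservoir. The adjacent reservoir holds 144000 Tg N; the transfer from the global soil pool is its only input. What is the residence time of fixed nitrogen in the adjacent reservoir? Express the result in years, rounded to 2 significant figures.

Balance the global soil pool: ΣF_in = 96.6 + 1130 = 1226.6 Tg N/yr.
Transfer to the adjacent reservoir = ΣF_in − (67.3 + 815) = 344.30 Tg N/yr.
At steady state the output of the adjacent reservoir equals its input, 344.30 Tg N/yr.
τ = M / F = 144000 / 344.30 = 418.2 yr.

420 yr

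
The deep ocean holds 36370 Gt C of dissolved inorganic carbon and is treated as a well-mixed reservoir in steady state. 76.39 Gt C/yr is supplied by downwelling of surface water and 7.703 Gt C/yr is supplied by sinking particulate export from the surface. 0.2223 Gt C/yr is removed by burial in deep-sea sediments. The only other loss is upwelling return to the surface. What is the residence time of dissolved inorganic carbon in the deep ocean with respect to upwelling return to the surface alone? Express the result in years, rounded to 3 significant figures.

At steady state ΣF_in = ΣF_out.
ΣF_in = 76.39 + 7.703 = 84.093 Gt C/yr.
Upwelling return to the surface flux = ΣF_in − (0.2223) = 84.093 − 0.2223 = 83.87 Gt C/yr.
τ = M / F = 36370 / 83.87 = 433.6 yr.

434 yr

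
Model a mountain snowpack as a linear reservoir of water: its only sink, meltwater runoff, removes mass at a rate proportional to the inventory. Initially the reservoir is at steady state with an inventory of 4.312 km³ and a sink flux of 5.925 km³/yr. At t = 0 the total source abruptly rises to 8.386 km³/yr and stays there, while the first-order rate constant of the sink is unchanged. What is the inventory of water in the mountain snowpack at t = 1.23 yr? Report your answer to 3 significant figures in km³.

5.77 km³

τ = M₀/F₀ = 4.312/5.925 = 0.7278 yr; rate constant k = 1/τ.
New steady state M_∞ = F₁/k = F₁·τ = 8.386 × 0.7278 = 6.1030 km³.
M(t) = M_∞ + (M₀ − M_∞)·e^(−t/τ); t/τ = 1.23/0.7278 = 1.690, so e^(−t/τ) = 0.1845.
M(t) = 6.1030 − 1.791 × 0.1845 = 5.7726 km³.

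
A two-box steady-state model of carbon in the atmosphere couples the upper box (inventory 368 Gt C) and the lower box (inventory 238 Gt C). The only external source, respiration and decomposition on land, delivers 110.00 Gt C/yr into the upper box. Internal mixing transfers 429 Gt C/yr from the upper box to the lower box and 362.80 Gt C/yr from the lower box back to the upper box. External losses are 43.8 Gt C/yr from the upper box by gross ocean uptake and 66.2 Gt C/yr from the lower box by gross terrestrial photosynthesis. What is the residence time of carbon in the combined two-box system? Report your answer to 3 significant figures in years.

5.51 yr

Treat the two boxes together as one reservoir: the mixing fluxes between them are internal recycling, so τ = ΣM / Σ(external losses).
M_total = 368 + 238 = 606.00 Gt C.
ΣF_external_out = 43.8 + 66.2 = 110.00 Gt C/yr.
τ = M_total / ΣF_ext = 606.00 / 110.00 = 5.509 yr.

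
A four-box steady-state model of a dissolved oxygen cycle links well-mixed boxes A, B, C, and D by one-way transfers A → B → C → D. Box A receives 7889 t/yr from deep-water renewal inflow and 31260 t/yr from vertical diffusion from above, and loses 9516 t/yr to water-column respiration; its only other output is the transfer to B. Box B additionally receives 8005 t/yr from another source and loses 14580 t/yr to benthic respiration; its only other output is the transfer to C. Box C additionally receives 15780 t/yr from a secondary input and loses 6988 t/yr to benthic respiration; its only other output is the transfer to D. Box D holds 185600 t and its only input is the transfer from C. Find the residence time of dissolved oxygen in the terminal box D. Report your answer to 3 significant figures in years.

5.83 yr

Box A: F(A→B) = (7889 + 31260) − 9516 = 29633 t/yr.
Box B: F(B→C) = (29633 + 8005) − 14580 = 23058 t/yr.
Box C: F(C→D) = (23058 + 15780) − 6988 = 31850 t/yr.
Box D throughput = its input = 31850 t/yr; τ = 185600 / 31850 = 5.827 yr.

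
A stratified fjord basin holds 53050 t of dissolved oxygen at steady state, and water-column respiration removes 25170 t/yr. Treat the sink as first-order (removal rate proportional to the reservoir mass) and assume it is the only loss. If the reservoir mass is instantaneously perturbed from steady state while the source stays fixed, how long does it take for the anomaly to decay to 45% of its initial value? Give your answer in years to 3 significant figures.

For a linear reservoir the anomaly decays as exp(−t/τ) with τ = M/F = 53050/25170 = 2.108 yr.
exp(−t/τ) = 0.45 ⇒ t = −τ ln(0.45) = 2.108 × 0.7985 = 1.683 yr.

1.68 yr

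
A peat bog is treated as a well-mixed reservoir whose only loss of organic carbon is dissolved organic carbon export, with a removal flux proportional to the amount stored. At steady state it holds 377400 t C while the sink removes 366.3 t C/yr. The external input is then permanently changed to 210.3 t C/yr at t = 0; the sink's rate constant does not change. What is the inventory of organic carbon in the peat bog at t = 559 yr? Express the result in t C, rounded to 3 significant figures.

310000 t C

The sink rate constant is k = F₀/M₀ = 366.3/377400 = 0.0009706 yr⁻¹.
Solving dM/dt = F₁ − kM with M(0) = M₀ gives M(t) = F₁/k + (M₀ − F₁/k)·e^(−kt).
F₁/k = 210.3/0.0009706 = 216670 t C; kt = 0.0009706 × 559 = 0.5426, e^(−kt) = 0.5813.
M(559) = 216670 + (377400 − 216670) × 0.5813 = 216670 + 93420 = 310100 t C.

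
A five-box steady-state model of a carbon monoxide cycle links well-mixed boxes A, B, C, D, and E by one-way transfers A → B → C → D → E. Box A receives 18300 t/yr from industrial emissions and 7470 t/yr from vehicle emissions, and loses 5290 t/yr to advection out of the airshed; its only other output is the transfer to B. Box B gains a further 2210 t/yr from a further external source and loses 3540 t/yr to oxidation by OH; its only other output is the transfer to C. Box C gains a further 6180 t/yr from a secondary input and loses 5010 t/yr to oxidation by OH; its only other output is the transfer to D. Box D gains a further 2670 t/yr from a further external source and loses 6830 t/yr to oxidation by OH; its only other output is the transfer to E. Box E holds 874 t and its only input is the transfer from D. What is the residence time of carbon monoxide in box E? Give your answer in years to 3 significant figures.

0.0541 yr

Box A: F(A→B) = (18300 + 7470) − 5290 = 20480 t/yr.
Box B: F(B→C) = (20480 + 2210) − 3540 = 19150 t/yr.
Box C: F(C→D) = (19150 + 6180) − 5010 = 20320 t/yr.
Box D: F(D→E) = (20320 + 2670) − 6830 = 16160 t/yr.
Box E throughput = its input = 16160 t/yr; τ = 874 / 16160 = 0.05408 yr.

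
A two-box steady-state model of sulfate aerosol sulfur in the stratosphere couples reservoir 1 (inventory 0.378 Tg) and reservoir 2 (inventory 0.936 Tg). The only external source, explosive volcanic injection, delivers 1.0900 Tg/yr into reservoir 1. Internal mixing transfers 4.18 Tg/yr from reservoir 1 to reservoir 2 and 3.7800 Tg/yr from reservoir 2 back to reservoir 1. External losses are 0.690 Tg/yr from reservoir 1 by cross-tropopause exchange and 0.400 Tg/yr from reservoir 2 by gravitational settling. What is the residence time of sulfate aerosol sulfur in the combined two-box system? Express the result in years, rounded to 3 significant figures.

1.21 yr

Treat the two boxes together as one reservoir: the mixing fluxes between them are internal recycling, so τ = ΣM / Σ(external losses).
M_total = 0.378 + 0.936 = 1.3140 Tg.
ΣF_external_out = 0.690 + 0.400 = 1.0900 Tg/yr.
τ = M_total / ΣF_ext = 1.3140 / 1.0900 = 1.206 yr.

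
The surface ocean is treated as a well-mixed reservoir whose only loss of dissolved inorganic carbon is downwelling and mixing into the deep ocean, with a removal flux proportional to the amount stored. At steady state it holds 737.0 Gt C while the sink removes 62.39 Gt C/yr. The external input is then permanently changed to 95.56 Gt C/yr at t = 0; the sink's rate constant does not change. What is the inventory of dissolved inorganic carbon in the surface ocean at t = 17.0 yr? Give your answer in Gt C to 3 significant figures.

1040 Gt C

The sink rate constant is k = F₀/M₀ = 62.39/737.0 = 0.08465 yr⁻¹.
Solving dM/dt = F₁ − kM with M(0) = M₀ gives M(t) = F₁/k + (M₀ − F₁/k)·e^(−kt).
F₁/k = 95.56/0.08465 = 1128.8 Gt C; kt = 0.08465 × 17.0 = 1.439, e^(−kt) = 0.2371.
M(17.0) = 1128.8 + (737.0 − 1128.8) × 0.2371 = 1128.8 − 92.92 = 1035.9 Gt C.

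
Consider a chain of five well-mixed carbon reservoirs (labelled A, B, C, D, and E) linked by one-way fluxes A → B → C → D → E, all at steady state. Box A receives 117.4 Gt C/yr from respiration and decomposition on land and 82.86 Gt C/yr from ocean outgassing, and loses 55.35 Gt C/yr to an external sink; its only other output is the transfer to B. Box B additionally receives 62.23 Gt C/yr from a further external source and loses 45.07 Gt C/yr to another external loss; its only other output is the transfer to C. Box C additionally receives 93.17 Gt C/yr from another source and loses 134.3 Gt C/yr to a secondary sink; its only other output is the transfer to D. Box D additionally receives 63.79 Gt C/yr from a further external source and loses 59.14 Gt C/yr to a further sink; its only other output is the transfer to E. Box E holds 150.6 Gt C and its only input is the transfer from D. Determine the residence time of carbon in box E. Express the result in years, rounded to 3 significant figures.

Box A: F(A→B) = (117.4 + 82.86) − 55.35 = 144.91 Gt C/yr.
Box B: F(B→C) = (144.91 + 62.23) − 45.07 = 162.07 Gt C/yr.
Box C: F(C→D) = (162.07 + 93.17) − 134.3 = 120.94 Gt C/yr.
Box D: F(D→E) = (120.94 + 63.79) − 59.14 = 125.59 Gt C/yr.
Box E throughput = its input = 125.59 Gt C/yr; τ = 150.6 / 125.59 = 1.199 yr.

1.20 yr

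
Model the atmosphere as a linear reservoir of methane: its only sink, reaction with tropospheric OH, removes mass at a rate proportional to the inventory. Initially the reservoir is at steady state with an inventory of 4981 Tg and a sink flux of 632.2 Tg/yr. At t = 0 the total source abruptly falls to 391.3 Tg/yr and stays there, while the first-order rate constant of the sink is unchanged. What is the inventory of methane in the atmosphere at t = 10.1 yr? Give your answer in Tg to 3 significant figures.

3610 Tg

Residence time τ = M₀/F₀ = 7.879 yr. The eventual steady state is M_∞ = M₀·(F₁/F₀) = 4981 × 391.3/632.2 = 3083.0 Tg.
The anomaly ΔM(t) = M(t) − M_∞ decays as ΔM₀·e^(−t/τ) with ΔM₀ = 4981 − 3083.0 = 1898 Tg.
At t = 10.1 yr, e^(−t/τ) = e^(−1.282) = 0.2775, so ΔM = 526.7 Tg and M = 3083.0 + 526.7 = 3609.7 Tg.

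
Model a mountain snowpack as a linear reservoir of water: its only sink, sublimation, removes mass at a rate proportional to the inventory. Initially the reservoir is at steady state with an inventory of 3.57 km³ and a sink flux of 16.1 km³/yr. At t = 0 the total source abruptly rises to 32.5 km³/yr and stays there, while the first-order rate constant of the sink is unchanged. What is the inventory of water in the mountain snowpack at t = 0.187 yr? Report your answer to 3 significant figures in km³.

5.64 km³

τ = M₀/F₀ = 3.57/16.1 = 0.2217 yr; rate constant k = 1/τ.
New steady state M_∞ = F₁/k = F₁·τ = 32.5 × 0.2217 = 7.2065 km³.
M(t) = M_∞ + (M₀ − M_∞)·e^(−t/τ); t/τ = 0.187/0.2217 = 0.8433, so e^(−t/τ) = 0.4303.
M(t) = 7.2065 − 3.637 × 0.4303 = 5.6418 km³.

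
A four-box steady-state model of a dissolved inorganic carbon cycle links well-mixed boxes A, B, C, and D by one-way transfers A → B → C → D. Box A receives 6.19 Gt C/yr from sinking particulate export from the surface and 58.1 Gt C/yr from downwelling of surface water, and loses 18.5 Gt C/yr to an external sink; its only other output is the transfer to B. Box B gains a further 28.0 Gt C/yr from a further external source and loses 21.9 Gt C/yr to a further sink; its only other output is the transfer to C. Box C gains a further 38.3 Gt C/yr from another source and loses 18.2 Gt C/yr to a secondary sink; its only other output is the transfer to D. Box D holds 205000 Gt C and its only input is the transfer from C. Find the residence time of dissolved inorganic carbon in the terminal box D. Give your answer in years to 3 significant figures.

Box A: F(A→B) = (6.19 + 58.1) − 18.5 = 45.790 Gt C/yr.
Box B: F(B→C) = (45.790 + 28.0) − 21.9 = 51.890 Gt C/yr.
Box C: F(C→D) = (51.890 + 38.3) − 18.2 = 71.990 Gt C/yr.
Box D throughput = its input = 71.990 Gt C/yr; τ = 205000 / 71.990 = 2848 yr.

2850 yr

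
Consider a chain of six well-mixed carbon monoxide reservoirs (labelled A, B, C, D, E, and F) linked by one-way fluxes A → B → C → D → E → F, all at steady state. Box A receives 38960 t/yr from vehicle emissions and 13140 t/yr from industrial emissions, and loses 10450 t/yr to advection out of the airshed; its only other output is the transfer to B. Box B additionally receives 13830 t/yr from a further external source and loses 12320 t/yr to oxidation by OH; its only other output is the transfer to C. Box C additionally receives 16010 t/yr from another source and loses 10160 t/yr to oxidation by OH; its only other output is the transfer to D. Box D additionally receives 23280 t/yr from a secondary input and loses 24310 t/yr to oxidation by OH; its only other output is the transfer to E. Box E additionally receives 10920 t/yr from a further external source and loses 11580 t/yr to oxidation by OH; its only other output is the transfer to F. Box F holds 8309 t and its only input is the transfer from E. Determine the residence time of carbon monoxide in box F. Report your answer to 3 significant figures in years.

0.176 yr

Box A: F(A→B) = (38960 + 13140) − 10450 = 41650 t/yr.
Box B: F(B→C) = (41650 + 13830) − 12320 = 43160 t/yr.
Box C: F(C→D) = (43160 + 16010) − 10160 = 49010 t/yr.
Box D: F(D→E) = (49010 + 23280) − 24310 = 47980 t/yr.
Box E: F(E→F) = (47980 + 10920) − 11580 = 47320 t/yr.
Box F throughput = its input = 47320 t/yr; τ = 8309 / 47320 = 0.1756 yr.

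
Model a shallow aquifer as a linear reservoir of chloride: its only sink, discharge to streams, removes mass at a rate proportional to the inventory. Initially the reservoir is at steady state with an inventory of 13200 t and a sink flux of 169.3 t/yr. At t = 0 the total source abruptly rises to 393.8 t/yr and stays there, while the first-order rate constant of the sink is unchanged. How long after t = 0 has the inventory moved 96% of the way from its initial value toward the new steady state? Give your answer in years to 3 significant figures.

τ = M₀/F₀ = 13200/169.3 = 77.97 yr.
The remaining gap fraction is e^(−t/τ); 96% covered ⇒ e^(−t/τ) = 0.0400.
t = −τ ln(0.0400) = 77.97 × 3.219 = 251.0 yr.

251 yr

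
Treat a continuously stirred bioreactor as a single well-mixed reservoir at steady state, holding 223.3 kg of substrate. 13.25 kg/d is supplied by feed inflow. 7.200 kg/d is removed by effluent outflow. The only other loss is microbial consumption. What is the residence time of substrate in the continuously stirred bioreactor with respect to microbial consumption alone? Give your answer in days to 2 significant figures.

37 d

At steady state ΣF_in = ΣF_out.
ΣF_in = 13.250 kg/d.
Microbial consumption flux = ΣF_in − (7.200) = 13.250 − 7.200 = 6.050 kg/d.
τ = M / F = 223.3 / 6.050 = 36.91 d.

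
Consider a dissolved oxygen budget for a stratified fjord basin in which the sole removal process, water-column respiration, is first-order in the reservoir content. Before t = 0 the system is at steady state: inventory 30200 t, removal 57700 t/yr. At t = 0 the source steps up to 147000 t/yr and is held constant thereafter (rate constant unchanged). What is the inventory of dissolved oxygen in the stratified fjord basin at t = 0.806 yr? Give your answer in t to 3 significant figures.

66900 t

The sink rate constant is k = F₀/M₀ = 57700/30200 = 1.911 yr⁻¹.
Solving dM/dt = F₁ − kM with M(0) = M₀ gives M(t) = F₁/k + (M₀ − F₁/k)·e^(−kt).
F₁/k = 147000/1.911 = 76939 t; kt = 1.911 × 0.806 = 1.540, e^(−kt) = 0.2144.
M(0.806) = 76939 + (30200 − 76939) × 0.2144 = 76939 − 10020 = 66919 t.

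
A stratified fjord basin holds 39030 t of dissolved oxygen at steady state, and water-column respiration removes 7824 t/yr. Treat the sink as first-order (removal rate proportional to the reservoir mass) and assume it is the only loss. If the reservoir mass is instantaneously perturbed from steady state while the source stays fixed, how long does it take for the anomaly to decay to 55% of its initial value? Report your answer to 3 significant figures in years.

For a linear reservoir the anomaly decays as exp(−t/τ) with τ = M/F = 39030/7824 = 4.988 yr.
exp(−t/τ) = 0.55 ⇒ t = −τ ln(0.55) = 4.988 × 0.5978 = 2.982 yr.

2.98 yr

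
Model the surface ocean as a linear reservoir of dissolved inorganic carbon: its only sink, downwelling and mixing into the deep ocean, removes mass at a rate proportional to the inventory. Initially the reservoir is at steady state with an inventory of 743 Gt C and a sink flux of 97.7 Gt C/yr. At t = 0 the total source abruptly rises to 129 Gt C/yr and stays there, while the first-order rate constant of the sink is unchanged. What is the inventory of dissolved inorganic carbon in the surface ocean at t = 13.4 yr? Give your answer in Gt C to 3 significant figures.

940 Gt C

τ = M₀/F₀ = 743/97.7 = 7.605 yr; rate constant k = 1/τ.
New steady state M_∞ = F₁/k = F₁·τ = 129 × 7.605 = 981.03 Gt C.
M(t) = M_∞ + (M₀ − M_∞)·e^(−t/τ); t/τ = 13.4/7.605 = 1.762, so e^(−t/τ) = 0.1717.
M(t) = 981.03 − 238.0 × 0.1717 = 940.16 Gt C.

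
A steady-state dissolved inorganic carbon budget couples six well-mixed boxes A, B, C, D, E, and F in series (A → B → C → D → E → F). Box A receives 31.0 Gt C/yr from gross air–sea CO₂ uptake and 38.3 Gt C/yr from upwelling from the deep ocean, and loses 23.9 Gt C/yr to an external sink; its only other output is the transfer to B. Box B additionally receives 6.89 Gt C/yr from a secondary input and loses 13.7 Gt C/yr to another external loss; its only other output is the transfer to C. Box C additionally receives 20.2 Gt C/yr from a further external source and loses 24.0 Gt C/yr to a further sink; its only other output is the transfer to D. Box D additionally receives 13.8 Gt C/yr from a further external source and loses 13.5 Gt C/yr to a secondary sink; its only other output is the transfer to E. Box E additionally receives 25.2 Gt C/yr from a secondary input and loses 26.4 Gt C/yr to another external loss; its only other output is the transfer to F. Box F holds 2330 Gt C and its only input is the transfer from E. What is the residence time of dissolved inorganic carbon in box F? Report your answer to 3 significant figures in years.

68.8 yr

Box A: F(A→B) = (31.0 + 38.3) − 23.9 = 45.400 Gt C/yr.
Box B: F(B→C) = (45.400 + 6.89) − 13.7 = 38.590 Gt C/yr.
Box C: F(C→D) = (38.590 + 20.2) − 24.0 = 34.790 Gt C/yr.
Box D: F(D→E) = (34.790 + 13.8) − 13.5 = 35.090 Gt C/yr.
Box E: F(E→F) = (35.090 + 25.2) − 26.4 = 33.890 Gt C/yr.
Box F throughput = its input = 33.890 Gt C/yr; τ = 2330 / 33.890 = 68.75 yr.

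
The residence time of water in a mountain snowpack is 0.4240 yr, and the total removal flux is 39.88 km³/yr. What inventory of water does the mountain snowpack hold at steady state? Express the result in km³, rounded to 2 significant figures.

17 km³

τ = M/F ⇒ M = τ × F = 0.4240 × 39.88 = 16.91 km³.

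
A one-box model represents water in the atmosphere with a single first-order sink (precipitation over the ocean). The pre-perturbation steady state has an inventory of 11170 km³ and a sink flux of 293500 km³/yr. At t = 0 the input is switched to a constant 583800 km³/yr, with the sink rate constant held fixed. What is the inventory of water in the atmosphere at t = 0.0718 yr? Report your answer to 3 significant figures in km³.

The sink rate constant is k = F₀/M₀ = 293500/11170 = 26.28 yr⁻¹.
Solving dM/dt = F₁ − kM with M(0) = M₀ gives M(t) = F₁/k + (M₀ − F₁/k)·e^(−kt).
F₁/k = 583800/26.28 = 22218 km³; kt = 26.28 × 0.0718 = 1.887, e^(−kt) = 0.1516.
M(0.0718) = 22218 + (11170 − 22218) × 0.1516 = 22218 − 1675 = 20543 km³.

20500 km³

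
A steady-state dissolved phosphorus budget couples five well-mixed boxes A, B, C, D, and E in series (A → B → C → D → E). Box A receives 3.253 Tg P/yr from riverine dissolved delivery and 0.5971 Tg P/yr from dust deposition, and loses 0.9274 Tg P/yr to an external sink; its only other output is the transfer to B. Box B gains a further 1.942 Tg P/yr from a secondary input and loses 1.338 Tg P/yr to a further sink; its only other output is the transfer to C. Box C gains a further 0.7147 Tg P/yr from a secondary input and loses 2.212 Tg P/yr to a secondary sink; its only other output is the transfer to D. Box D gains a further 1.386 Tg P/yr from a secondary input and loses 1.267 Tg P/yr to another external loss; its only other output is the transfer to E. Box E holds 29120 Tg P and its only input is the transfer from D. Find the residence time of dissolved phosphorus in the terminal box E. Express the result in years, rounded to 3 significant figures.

Box A: F(A→B) = (3.253 + 0.5971) − 0.9274 = 2.9227 Tg P/yr.
Box B: F(B→C) = (2.9227 + 1.942) − 1.338 = 3.5267 Tg P/yr.
Box C: F(C→D) = (3.5267 + 0.7147) − 2.212 = 2.0294 Tg P/yr.
Box D: F(D→E) = (2.0294 + 1.386) − 1.267 = 2.1484 Tg P/yr.
Box E throughput = its input = 2.1484 Tg P/yr; τ = 29120 / 2.1484 = 13550 yr.

13600 yr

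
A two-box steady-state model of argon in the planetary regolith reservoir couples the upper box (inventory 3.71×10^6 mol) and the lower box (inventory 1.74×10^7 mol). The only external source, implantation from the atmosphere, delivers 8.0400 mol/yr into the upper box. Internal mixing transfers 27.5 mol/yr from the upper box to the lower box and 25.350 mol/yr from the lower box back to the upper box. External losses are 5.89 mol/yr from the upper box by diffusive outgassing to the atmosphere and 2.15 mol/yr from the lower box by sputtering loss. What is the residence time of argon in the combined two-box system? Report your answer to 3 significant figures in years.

2.63×10^6 yr

Treat the two boxes together as one reservoir: the mixing fluxes between them are internal recycling, so τ = ΣM / Σ(external losses).
M_total = 3.71×10^6 + 1.74×10^7 = 2.1110×10^7 mol.
ΣF_external_out = 5.89 + 2.15 = 8.0400 mol/yr.
τ = M_total / ΣF_ext = 2.1110×10^7 / 8.0400 = 2.626×10^6 yr.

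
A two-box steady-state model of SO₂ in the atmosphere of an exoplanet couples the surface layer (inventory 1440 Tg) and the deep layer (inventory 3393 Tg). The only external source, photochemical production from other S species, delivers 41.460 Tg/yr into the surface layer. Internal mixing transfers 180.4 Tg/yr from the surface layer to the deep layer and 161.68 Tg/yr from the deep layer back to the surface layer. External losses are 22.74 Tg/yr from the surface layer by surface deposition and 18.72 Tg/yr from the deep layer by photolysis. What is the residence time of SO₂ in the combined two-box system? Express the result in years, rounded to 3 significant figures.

Treat the two boxes together as one reservoir: the mixing fluxes between them are internal recycling, so τ = ΣM / Σ(external losses).
M_total = 1440 + 3393 = 4833.0 Tg.
ΣF_external_out = 22.74 + 18.72 = 41.460 Tg/yr.
τ = M_total / ΣF_ext = 4833.0 / 41.460 = 116.6 yr.

117 yr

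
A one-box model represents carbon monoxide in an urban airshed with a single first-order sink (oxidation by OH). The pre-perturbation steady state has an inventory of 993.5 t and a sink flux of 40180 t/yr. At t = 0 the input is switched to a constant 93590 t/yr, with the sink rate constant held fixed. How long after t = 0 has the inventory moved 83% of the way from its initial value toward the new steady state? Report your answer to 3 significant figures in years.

0.0438 yr

τ = M₀/F₀ = 993.5/40180 = 0.02473 yr.
The remaining gap fraction is e^(−t/τ); 83% covered ⇒ e^(−t/τ) = 0.170.
t = −τ ln(0.170) = 0.02473 × 1.772 = 0.04381 yr.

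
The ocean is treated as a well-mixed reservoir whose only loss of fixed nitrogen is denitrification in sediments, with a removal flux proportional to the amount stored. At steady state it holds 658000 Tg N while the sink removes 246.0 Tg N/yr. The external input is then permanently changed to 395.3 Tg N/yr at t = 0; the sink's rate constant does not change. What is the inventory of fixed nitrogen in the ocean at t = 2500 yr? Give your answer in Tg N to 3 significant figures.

901000 Tg N

The sink rate constant is k = F₀/M₀ = 246.0/658000 = 0.0003739 yr⁻¹.
Solving dM/dt = F₁ − kM with M(0) = M₀ gives M(t) = F₁/k + (M₀ − F₁/k)·e^(−kt).
F₁/k = 395.3/0.0003739 = 1.0573×10^6 Tg N; kt = 0.0003739 × 2500 = 0.9347, e^(−kt) = 0.3927.
M(2500) = 1.0573×10^6 + (658000 − 1.0573×10^6) × 0.3927 = 1.0573×10^6 − 156800 = 900510 Tg N.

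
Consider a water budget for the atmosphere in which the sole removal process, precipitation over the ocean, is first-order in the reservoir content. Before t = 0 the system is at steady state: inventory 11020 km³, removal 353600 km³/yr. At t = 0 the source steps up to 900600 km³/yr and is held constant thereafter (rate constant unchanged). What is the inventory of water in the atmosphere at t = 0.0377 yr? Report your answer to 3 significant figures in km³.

Residence time τ = M₀/F₀ = 0.03117 yr. The eventual steady state is M_∞ = M₀·(F₁/F₀) = 11020 × 900600/353600 = 28067 km³.
The anomaly ΔM(t) = M(t) − M_∞ decays as ΔM₀·e^(−t/τ) with ΔM₀ = 11020 − 28067 = −17050 km³.
At t = 0.0377 yr, e^(−t/τ) = e^(−1.210) = 0.2983, so ΔM = −5085 km³ and M = 28067 − 5085 = 22982 km³.

23000 km³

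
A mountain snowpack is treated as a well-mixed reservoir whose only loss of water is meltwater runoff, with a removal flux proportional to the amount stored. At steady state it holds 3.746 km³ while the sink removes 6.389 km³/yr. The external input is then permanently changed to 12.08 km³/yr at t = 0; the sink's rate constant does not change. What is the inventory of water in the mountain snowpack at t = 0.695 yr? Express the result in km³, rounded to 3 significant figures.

6.06 km³

The sink rate constant is k = F₀/M₀ = 6.389/3.746 = 1.706 yr⁻¹.
Solving dM/dt = F₁ − kM with M(0) = M₀ gives M(t) = F₁/k + (M₀ − F₁/k)·e^(−kt).
F₁/k = 12.08/1.706 = 7.0827 km³; kt = 1.706 × 0.695 = 1.185, e^(−kt) = 0.3056.
M(0.695) = 7.0827 + (3.746 − 7.0827) × 0.3056 = 7.0827 − 1.020 = 6.0629 km³.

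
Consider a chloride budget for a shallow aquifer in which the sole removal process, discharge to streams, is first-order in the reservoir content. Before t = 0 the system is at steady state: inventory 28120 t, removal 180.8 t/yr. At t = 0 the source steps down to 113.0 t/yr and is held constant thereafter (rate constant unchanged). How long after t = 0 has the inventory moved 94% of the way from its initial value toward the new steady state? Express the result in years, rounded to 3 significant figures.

438 yr

τ = M₀/F₀ = 28120/180.8 = 155.5 yr.
The remaining gap fraction is e^(−t/τ); 94% covered ⇒ e^(−t/τ) = 0.0600.
t = −τ ln(0.0600) = 155.5 × 2.813 = 437.6 yr.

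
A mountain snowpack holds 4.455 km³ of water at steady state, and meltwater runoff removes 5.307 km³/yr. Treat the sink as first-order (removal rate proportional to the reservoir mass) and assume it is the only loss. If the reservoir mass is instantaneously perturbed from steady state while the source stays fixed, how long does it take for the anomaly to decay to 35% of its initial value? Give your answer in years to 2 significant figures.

0.88 yr

For a linear reservoir the anomaly decays as exp(−t/τ) with τ = M/F = 4.455/5.307 = 0.8395 yr.
exp(−t/τ) = 0.35 ⇒ t = −τ ln(0.35) = 0.8395 × 1.050 = 0.8813 yr.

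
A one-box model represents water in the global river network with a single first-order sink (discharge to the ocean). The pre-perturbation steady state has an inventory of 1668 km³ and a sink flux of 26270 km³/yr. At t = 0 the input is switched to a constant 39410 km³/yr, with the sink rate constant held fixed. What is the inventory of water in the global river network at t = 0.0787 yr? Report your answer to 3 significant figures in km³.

τ = M₀/F₀ = 1668/26270 = 0.06349 yr; rate constant k = 1/τ.
New steady state M_∞ = F₁/k = F₁·τ = 39410 × 0.06349 = 2502.3 km³.
M(t) = M_∞ + (M₀ − M_∞)·e^(−t/τ); t/τ = 0.0787/0.06349 = 1.239, so e^(−t/τ) = 0.2895.
M(t) = 2502.3 − 834.3 × 0.2895 = 2260.8 km³.

2260 km³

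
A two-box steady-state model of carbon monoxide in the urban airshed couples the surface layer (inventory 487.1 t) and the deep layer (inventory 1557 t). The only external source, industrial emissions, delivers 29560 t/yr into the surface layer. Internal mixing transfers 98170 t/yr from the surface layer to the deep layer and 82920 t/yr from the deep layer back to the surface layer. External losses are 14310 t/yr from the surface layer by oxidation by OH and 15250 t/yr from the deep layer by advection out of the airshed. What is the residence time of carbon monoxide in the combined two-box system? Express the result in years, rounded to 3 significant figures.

0.0692 yr

For the system as a whole, the A↔B exchange is internal and contributes nothing to the throughput; only the external sinks remove mass.
M_total = 487.1 + 1557 = 2044.1 t.
ΣF_external_out = 14310 + 15250 = 29560 t/yr.
τ = M_total / ΣF_ext = 2044.1 / 29560 = 0.06915 yr.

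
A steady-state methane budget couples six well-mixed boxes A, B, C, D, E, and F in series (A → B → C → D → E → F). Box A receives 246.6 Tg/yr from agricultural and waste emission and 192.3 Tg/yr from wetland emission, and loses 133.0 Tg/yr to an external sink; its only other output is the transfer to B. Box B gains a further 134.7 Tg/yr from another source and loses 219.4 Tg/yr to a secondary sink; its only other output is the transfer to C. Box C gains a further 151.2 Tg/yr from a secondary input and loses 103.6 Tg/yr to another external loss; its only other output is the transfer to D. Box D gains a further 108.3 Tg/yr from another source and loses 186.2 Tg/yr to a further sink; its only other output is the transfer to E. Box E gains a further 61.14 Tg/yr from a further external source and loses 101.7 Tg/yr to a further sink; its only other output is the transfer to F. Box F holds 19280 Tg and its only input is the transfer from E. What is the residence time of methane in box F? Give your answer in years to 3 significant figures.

128 yr

Box A: F(A→B) = (246.6 + 192.3) − 133.0 = 305.90 Tg/yr.
Box B: F(B→C) = (305.90 + 134.7) − 219.4 = 221.20 Tg/yr.
Box C: F(C→D) = (221.20 + 151.2) − 103.6 = 268.80 Tg/yr.
Box D: F(D→E) = (268.80 + 108.3) − 186.2 = 190.90 Tg/yr.
Box E: F(E→F) = (190.90 + 61.14) − 101.7 = 150.34 Tg/yr.
Box F throughput = its input = 150.34 Tg/yr; τ = 19280 / 150.34 = 128.2 yr.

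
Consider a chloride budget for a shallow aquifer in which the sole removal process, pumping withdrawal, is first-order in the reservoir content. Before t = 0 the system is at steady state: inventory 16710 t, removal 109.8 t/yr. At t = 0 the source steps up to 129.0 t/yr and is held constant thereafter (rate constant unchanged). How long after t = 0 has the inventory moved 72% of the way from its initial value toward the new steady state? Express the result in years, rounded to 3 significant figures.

194 yr

τ = M₀/F₀ = 16710/109.8 = 152.2 yr.
The remaining gap fraction is e^(−t/τ); 72% covered ⇒ e^(−t/τ) = 0.280.
t = −τ ln(0.280) = 152.2 × 1.273 = 193.7 yr.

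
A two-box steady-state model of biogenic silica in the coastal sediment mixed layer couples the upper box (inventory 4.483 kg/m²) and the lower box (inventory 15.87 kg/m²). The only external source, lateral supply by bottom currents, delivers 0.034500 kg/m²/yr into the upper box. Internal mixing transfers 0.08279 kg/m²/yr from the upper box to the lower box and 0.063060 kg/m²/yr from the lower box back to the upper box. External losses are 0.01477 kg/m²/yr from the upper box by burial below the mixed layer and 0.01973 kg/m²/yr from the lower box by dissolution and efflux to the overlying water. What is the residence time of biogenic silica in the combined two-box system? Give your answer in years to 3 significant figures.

590 yr

For the system as a whole, the A↔B exchange is internal and contributes nothing to the throughput; only the external sinks remove mass.
M_total = 4.483 + 15.87 = 20.353 kg/m².
ΣF_external_out = 0.01477 + 0.01973 = 0.034500 kg/m²/yr.
τ = M_total / ΣF_ext = 20.353 / 0.034500 = 589.9 yr.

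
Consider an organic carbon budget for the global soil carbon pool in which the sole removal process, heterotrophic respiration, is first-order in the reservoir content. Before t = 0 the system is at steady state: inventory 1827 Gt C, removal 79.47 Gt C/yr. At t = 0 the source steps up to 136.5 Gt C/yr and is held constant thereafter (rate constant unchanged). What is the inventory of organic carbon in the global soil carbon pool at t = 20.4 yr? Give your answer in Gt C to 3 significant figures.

The sink rate constant is k = F₀/M₀ = 79.47/1827 = 0.04350 yr⁻¹.
Solving dM/dt = F₁ − kM with M(0) = M₀ gives M(t) = F₁/k + (M₀ − F₁/k)·e^(−kt).
F₁/k = 136.5/0.04350 = 3138.1 Gt C; kt = 0.04350 × 20.4 = 0.8873, e^(−kt) = 0.4117.
M(20.4) = 3138.1 + (1827 − 3138.1) × 0.4117 = 3138.1 − 539.8 = 2598.3 Gt C.

2600 Gt C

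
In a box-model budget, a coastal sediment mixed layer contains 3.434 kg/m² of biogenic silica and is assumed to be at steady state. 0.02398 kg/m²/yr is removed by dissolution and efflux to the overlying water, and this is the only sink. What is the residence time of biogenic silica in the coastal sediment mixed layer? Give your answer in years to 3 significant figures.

143 yr

τ = M / F = 3.434 / 0.02398 = 143.2 yr.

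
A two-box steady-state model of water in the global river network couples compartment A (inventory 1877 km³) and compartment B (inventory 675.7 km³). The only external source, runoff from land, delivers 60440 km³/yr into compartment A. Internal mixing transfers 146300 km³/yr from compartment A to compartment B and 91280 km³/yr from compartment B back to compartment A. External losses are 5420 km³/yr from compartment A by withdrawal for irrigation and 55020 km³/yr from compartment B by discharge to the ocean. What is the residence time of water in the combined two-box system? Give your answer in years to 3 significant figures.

0.0422 yr

For the system as a whole, the A↔B exchange is internal and contributes nothing to the throughput; only the external sinks remove mass.
M_total = 1877 + 675.7 = 2552.7 km³.
ΣF_external_out = 5420 + 55020 = 60440 km³/yr.
τ = M_total / ΣF_ext = 2552.7 / 60440 = 0.04224 yr.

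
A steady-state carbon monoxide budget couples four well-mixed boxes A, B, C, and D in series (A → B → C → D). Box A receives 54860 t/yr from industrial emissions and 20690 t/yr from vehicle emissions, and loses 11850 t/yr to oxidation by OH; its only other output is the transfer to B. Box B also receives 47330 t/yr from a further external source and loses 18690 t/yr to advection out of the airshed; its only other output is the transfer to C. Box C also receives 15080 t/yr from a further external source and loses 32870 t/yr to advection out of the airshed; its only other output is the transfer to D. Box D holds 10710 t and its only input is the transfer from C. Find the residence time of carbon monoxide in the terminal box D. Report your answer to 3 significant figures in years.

Box A: F(A→B) = (54860 + 20690) − 11850 = 63700 t/yr.
Box B: F(B→C) = (63700 + 47330) − 18690 = 92340 t/yr.
Box C: F(C→D) = (92340 + 15080) − 32870 = 74550 t/yr.
Box D throughput = its input = 74550 t/yr; τ = 10710 / 74550 = 0.1437 yr.

0.144 yr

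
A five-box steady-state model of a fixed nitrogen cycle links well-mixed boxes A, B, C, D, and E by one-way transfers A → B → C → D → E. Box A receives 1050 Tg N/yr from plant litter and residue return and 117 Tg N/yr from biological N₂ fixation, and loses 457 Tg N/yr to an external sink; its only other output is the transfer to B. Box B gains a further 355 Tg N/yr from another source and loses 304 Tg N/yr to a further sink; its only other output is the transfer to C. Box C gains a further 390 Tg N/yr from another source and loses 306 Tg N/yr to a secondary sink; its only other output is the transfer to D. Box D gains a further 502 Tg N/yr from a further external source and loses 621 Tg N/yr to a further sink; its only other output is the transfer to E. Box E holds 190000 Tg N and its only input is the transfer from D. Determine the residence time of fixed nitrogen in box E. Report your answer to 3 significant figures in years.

Box A: F(A→B) = (1050 + 117) − 457 = 710.00 Tg N/yr.
Box B: F(B→C) = (710.00 + 355) − 304 = 761.00 Tg N/yr.
Box C: F(C→D) = (761.00 + 390) − 306 = 845.00 Tg N/yr.
Box D: F(D→E) = (845.00 + 502) − 621 = 726.00 Tg N/yr.
Box E throughput = its input = 726.00 Tg N/yr; τ = 190000 / 726.00 = 261.7 yr.

262 yr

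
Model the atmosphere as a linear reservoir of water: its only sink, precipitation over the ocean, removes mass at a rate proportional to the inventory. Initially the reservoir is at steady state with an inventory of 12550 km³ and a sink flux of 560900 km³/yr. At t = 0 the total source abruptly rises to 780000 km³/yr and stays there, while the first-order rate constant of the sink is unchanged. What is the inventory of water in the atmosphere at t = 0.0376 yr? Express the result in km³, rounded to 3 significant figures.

Residence time τ = M₀/F₀ = 0.02237 yr. The eventual steady state is M_∞ = M₀·(F₁/F₀) = 12550 × 780000/560900 = 17452 km³.
The anomaly ΔM(t) = M(t) − M_∞ decays as ΔM₀·e^(−t/τ) with ΔM₀ = 12550 − 17452 = −4902 km³.
At t = 0.0376 yr, e^(−t/τ) = e^(−1.680) = 0.1863, so ΔM = −913.2 km³ and M = 17452 − 913.2 = 16539 km³.

16500 km³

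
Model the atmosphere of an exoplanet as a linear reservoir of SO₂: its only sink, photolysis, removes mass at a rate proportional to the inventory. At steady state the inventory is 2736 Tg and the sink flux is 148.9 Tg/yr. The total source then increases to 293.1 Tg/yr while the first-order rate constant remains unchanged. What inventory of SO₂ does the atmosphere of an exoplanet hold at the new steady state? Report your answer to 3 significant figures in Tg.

Rate constant k = F/M = 148.9 / 2736 = 0.05442 yr⁻¹.
At the new steady state, source = k·M_new ⇒ M_new = 293.1 / 0.05442 = 5386 Tg.
(Equivalently M_new = M × F_new/F_old = 2736 × 293.1/148.9.)

5390 Tg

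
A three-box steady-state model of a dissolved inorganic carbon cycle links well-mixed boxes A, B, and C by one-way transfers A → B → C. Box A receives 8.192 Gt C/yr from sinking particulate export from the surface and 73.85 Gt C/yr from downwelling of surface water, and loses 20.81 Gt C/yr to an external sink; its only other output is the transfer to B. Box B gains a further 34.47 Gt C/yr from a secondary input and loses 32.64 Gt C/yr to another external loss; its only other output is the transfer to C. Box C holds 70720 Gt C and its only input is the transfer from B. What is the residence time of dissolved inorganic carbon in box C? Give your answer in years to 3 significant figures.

Box A: F(A→B) = (8.192 + 73.85) − 20.81 = 61.232 Gt C/yr.
Box B: F(B→C) = (61.232 + 34.47) − 32.64 = 63.062 Gt C/yr.
Box C throughput = its input = 63.062 Gt C/yr; τ = 70720 / 63.062 = 1121 yr.

1120 yr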